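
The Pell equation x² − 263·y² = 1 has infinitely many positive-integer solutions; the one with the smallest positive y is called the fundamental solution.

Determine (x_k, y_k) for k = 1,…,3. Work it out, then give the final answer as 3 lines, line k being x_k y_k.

√263 → a₀=16, period (4,1,1,1,1,15,1,1,1,1,4,32); ℓ=12 even so k=11
step 0: (16, 1)  from 16·(1,0) + (0,1)
…
step 6: (5822, 359)  from 15·(373,23) + (227,14)
…
step 10: (30229, 1864)  from 1·(18212,1123) + (12017,741)
step 11: (139128, 8579)  from 4·(30229,1864) + (18212,1123)
fundamental: x₁=139128, y₁=8579  (since 19356600384 − 263·73599241 = 1)
n=2: (139128,8579)∘(139128,8579) = (139128·139128+263·8579·8579, 139128·8579+8579·139128) = (38713200767,2387158224)
n=3: (38713200767,2387158224)∘(139128,8579) = (139128·38713200767+263·8579·2387158224, 139128·2387158224+8579·38713200767) = (10772180392483224,664241098768765)

139128 8579
38713200767 2387158224
10772180392483224 664241098768765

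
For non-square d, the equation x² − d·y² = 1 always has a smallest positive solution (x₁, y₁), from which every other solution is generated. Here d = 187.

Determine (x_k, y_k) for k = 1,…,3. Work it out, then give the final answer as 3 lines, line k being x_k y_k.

d=187: √d = [13; 1,2,13,2,1,26] (ℓ=6, even), read p_5/q_5
a_0=13:  p_0=13·1+0=13,  q_0=13·0+1=1
…
a_2=2:  p_2=2·14+13=41,  q_2=2·1+1=3
a_3=13:  p_3=13·41+14=547,  q_3=13·3+1=40
a_4=2:  p_4=2·547+41=1135,  q_4=2·40+3=83
a_5=1:  p_5=1·1135+547=1682,  q_5=1·83+40=123
→ (1682, 123).  Check: 1682²=2829124, 187·123²=2829123, difference 1.
k=2:  x_2 = 1682·1682+187·123·123 = 5658247,  y_2 = 1682·123+123·1682 = 413772
k=3:  x_3 = 1682·5658247+187·123·413772 = 19034341226,  y_3 = 1682·413772+123·5658247 = 1391928885

1682 123
5658247 413772
19034341226 1391928885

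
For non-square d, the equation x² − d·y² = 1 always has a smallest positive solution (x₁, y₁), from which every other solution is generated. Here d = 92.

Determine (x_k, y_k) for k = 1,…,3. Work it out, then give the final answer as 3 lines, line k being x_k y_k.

[9; 1,1,2,4,2,1,1,18] for √92; ℓ=8 ⇒ convergent index 7
a_0=9:  p_0=9·1+0=9,  q_0=9·0+1=1
…
a_2=1:  p_2=1·10+9=19,  q_2=1·1+1=2
a_3=2:  p_3=2·19+10=48,  q_3=2·2+1=5
…
a_5=2:  p_5=2·211+48=470,  q_5=2·22+5=49
a_6=1:  p_6=1·470+211=681,  q_6=1·49+22=71
a_7=1:  p_7=1·681+470=1151,  q_7=1·71+49=120
→ (1151, 120).  Check: 1151²=1324801, 92·120²=1324800, difference 1.
k=2:  x_2 = 1151·1151+92·120·120 = 2649601,  y_2 = 1151·120+120·1151 = 276240
k=3:  x_3 = 1151·2649601+92·120·276240 = 6099380351,  y_3 = 1151·276240+120·2649601 = 635904360

1151 120
2649601 276240
6099380351 635904360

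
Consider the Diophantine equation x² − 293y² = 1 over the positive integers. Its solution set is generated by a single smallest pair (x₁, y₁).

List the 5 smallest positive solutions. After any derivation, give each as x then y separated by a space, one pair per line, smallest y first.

12320649 719780
303596783562401 17736313474440
7481018815602612315849 437045785745090703340
184342013978870716056521769601 10769375446188914321717060880
4542426500373511536803322165613266249 265371389643423565052112223737518900

d=293: √d = [17; 8,1,1,8,34] (ℓ=5, odd), read p_9/q_9
i=0: a=17 ⇒ p=17, q=1
i=1: a=8 ⇒ p=137, q=8
…
i=3: a=1 ⇒ p=291, q=17
…
i=5: a=34 ⇒ p=84679, q=4947
i=6: a=8 ⇒ p=679914, q=39721
i=7: a=1 ⇒ p=764593, q=44668
i=8: a=1 ⇒ p=1444507, q=84389
i=9: a=8 ⇒ p=12320649, q=719780
fundamental: x₁=12320649, y₁=719780  (since 151798391781201 − 293·518083248400 = 1)
k=2:  x_2 = 12320649·12320649+293·719780·719780 = 303596783562401,  y_2 = 12320649·719780+719780·12320649 = 17736313474440
k=3:  x_3 = 12320649·303596783562401+293·719780·17736313474440 = 7481018815602612315849,  y_3 = 12320649·17736313474440+719780·303596783562401 = 437045785745090703340
k=4:  x_4 = 12320649·7481018815602612315849+293·719780·437045785745090703340 = 184342013978870716056521769601,  y_4 = 12320649·437045785745090703340+719780·7481018815602612315849 = 10769375446188914321717060880
k=5:  x_5 = 12320649·184342013978870716056521769601+293·719780·10769375446188914321717060880 = 4542426500373511536803322165613266249,  y_5 = 12320649·10769375446188914321717060880+719780·184342013978870716056521769601 = 265371389643423565052112223737518900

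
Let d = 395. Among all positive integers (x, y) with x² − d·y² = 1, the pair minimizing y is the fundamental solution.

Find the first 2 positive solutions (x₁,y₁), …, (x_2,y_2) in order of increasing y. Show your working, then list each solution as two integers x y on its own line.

[19; 1,6,1,38] for √395; ℓ=4 ⇒ convergent index 3
step 0: (19, 1)  from 19·(1,0) + (0,1)
step 1: (20, 1)  from 1·(19,1) + (1,0)
step 2: (139, 7)  from 6·(20,1) + (19,1)
step 3: (159, 8)  from 1·(139,7) + (20,1)
fundamental: x₁=159, y₁=8  (since 25281 − 395·64 = 1)
n=2: (159,8)∘(159,8) = (159·159+395·8·8, 159·8+8·159) = (50561,2544)

159 8
50561 2544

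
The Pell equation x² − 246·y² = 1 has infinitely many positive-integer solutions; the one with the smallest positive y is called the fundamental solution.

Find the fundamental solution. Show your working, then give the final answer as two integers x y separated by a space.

88805 5662

√246 = [15; 1,2,5,1,14,1,5,2,1,30, …], period ℓ=10 (even) → k=9
i=0: a=15 ⇒ p=15, q=1
i=1: a=1 ⇒ p=16, q=1
…
i=3: a=5 ⇒ p=251, q=16
i=4: a=1 ⇒ p=298, q=19
i=5: a=14 ⇒ p=4423, q=282
i=6: a=1 ⇒ p=4721, q=301
…
i=8: a=2 ⇒ p=60777, q=3875
i=9: a=1 ⇒ p=88805, q=5662
fundamental: x₁=88805, y₁=5662  (since 7886328025 − 246·32058244 = 1)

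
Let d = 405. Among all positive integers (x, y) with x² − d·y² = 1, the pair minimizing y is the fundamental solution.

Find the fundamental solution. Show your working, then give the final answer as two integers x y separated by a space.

d=405: √d = [20; 8,40] (ℓ=2, even), read p_1/q_1
a_0=20:  p_0=20·1+0=20,  q_0=20·0+1=1
a_1=8:  p_1=8·20+1=161,  q_1=8·1+0=8
(x₁, y₁) = (161, 8);  161² − 405·8² = 1 ✓

161 8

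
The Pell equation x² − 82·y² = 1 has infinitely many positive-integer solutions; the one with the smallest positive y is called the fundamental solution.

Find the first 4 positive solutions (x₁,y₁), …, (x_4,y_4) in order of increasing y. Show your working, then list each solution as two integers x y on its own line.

√82 → a₀=9, period (18); ℓ=1 odd so k=1
i=0: a=9 ⇒ p=9, q=1
i=1: a=18 ⇒ p=163, q=18
(x₁, y₁) = (163, 18);  163² − 82·18² = 1 ✓
n=2: (163,18)∘(163,18) = (163·163+82·18·18, 163·18+18·163) = (53137,5868)
n=3: (53137,5868)∘(163,18) = (163·53137+82·18·5868, 163·5868+18·53137) = (17322499,1912950)
n=4: (17322499,1912950)∘(163,18) = (163·17322499+82·18·1912950, 163·1912950+18·17322499) = (5647081537,623615832)

163 18
53137 5868
17322499 1912950
5647081537 623615832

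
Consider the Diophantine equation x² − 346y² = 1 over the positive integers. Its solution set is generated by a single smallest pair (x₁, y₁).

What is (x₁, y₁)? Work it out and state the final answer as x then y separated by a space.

d=346: √d = [18; 1,1,1,1,36] (ℓ=5, odd), read p_9/q_9
a_0=18:  p_0=18·1+0=18,  q_0=18·0+1=1
a_1=1:  p_1=1·18+1=19,  q_1=1·1+0=1
a_2=1:  p_2=1·19+18=37,  q_2=1·1+1=2
a_3=1:  p_3=1·37+19=56,  q_3=1·2+1=3
…
a_5=36:  p_5=36·93+56=3404,  q_5=36·5+3=183
…
a_7=1:  p_7=1·3497+3404=6901,  q_7=1·188+183=371
a_8=1:  p_8=1·6901+3497=10398,  q_8=1·371+188=559
a_9=1:  p_9=1·10398+6901=17299,  q_9=1·559+371=930
→ (17299, 930).  Check: 17299²=299255401, 346·930²=299255400, difference 1.

17299 930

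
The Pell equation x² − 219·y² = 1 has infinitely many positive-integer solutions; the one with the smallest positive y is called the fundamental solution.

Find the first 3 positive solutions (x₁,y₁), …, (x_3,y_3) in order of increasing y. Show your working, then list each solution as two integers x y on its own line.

d=219: √d = [14; 1,3,1,28] (ℓ=4, even), read p_3/q_3
k=0  a_k=14  p_k/q_k = 14/1
…
k=2  a_k=3  p_k/q_k = 59/4
k=3  a_k=1  p_k/q_k = 74/5
→ (74, 5).  Check: 74²=5476, 219·5²=5475, difference 1.
(74+5√219)^2 = 10951 + 740√219
(74+5√219)^3 = 1620674 + 109515√219

74 5
10951 740
1620674 109515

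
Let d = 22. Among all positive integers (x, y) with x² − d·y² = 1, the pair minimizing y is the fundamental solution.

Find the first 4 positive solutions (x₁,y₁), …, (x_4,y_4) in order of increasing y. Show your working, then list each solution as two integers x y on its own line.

197 42
77617 16548
30580901 6519870
12048797377 2568812232

d=22: √d = [4; 1,2,4,2,1,8] (ℓ=6, even), read p_5/q_5
k=0  a_k=4  p_k/q_k = 4/1
…
k=4  a_k=2  p_k/q_k = 136/29
k=5  a_k=1  p_k/q_k = 197/42
fundamental: x₁=197, y₁=42  (since 38809 − 22·1764 = 1)
n=2: (197,42)∘(197,42) = (197·197+22·42·42, 197·42+42·197) = (77617,16548)
n=3: (77617,16548)∘(197,42) = (197·77617+22·42·16548, 197·16548+42·77617) = (30580901,6519870)
n=4: (30580901,6519870)∘(197,42) = (197·30580901+22·42·6519870, 197·6519870+42·30580901) = (12048797377,2568812232)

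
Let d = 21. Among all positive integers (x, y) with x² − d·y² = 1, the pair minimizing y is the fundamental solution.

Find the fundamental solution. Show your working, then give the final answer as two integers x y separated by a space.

55 12

√21 → a₀=4, period (1,1,2,1,1,8); ℓ=6 even so k=5
k=0  a_k=4  p_k/q_k = 4/1
…
k=2  a_k=1  p_k/q_k = 9/2
…
k=4  a_k=1  p_k/q_k = 32/7
k=5  a_k=1  p_k/q_k = 55/12
fundamental: x₁=55, y₁=12  (since 3025 − 21·144 = 1)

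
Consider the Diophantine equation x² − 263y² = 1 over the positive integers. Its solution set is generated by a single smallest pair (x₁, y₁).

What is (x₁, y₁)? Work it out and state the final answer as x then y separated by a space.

[16; 4,1,1,1,1,15,1,1,1,1,4,32] for √263; ℓ=12 ⇒ convergent index 11
step 0: (16, 1)  from 16·(1,0) + (0,1)
…
step 5: (373, 23)  from 1·(227,14) + (146,9)
…
step 8: (12017, 741)  from 1·(6195,382) + (5822,359)
…
step 10: (30229, 1864)  from 1·(18212,1123) + (12017,741)
step 11: (139128, 8579)  from 4·(30229,1864) + (18212,1123)
fundamental: x₁=139128, y₁=8579  (since 19356600384 − 263·73599241 = 1)

139128 8579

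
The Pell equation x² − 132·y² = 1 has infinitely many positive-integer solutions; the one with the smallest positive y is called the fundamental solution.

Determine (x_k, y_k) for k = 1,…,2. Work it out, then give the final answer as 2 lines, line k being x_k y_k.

23 2
1057 92

√132 = [11; 2,22, …], period ℓ=2 (even) → k=1
a_0=11:  p_0=11·1+0=11,  q_0=11·0+1=1
a_1=2:  p_1=2·11+1=23,  q_1=2·1+0=2
→ (23, 2).  Check: 23²=529, 132·2²=528, difference 1.
(23+2√132)^2 = 1057 + 92√132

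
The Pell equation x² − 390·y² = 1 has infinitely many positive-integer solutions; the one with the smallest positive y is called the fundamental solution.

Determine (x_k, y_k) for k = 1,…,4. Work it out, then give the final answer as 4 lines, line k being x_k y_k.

79 4
12481 632
1971919 99852
311550721 15775984

√390 = [19; 1,2,1,38, …], period ℓ=4 (even) → k=3
k=0  a_k=19  p_k/q_k = 19/1
k=1  a_k=1  p_k/q_k = 20/1
k=2  a_k=2  p_k/q_k = 59/3
k=3  a_k=1  p_k/q_k = 79/4
(x₁, y₁) = (79, 4);  79² − 390·4² = 1 ✓
(79+4√390)^2 = 12481 + 632√390
(79+4√390)^3 = 1971919 + 99852√390
(79+4√390)^4 = 311550721 + 15775984√390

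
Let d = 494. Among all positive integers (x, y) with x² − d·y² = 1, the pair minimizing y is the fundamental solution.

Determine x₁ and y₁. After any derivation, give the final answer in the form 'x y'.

73035 3286

√494 → a₀=22, period (4,2,2,1,2,1,2,2,4,44); ℓ=10 even so k=9
i=0: a=22 ⇒ p=22, q=1
…
i=2: a=2 ⇒ p=200, q=9
…
i=4: a=1 ⇒ p=689, q=31
i=5: a=2 ⇒ p=1867, q=84
i=6: a=1 ⇒ p=2556, q=115
i=7: a=2 ⇒ p=6979, q=314
i=8: a=2 ⇒ p=16514, q=743
i=9: a=4 ⇒ p=73035, q=3286
fundamental: x₁=73035, y₁=3286  (since 5334111225 − 494·10797796 = 1)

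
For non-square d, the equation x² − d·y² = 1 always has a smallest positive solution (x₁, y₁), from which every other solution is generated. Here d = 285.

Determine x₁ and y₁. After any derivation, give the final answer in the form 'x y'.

d=285: √d = [16; 1,7,2,7,1,32] (ℓ=6, even), read p_5/q_5
k=0  a_k=16  p_k/q_k = 16/1
…
k=2  a_k=7  p_k/q_k = 135/8
k=3  a_k=2  p_k/q_k = 287/17
k=4  a_k=7  p_k/q_k = 2144/127
k=5  a_k=1  p_k/q_k = 2431/144
(x₁, y₁) = (2431, 144);  2431² − 285·144² = 1 ✓

2431 144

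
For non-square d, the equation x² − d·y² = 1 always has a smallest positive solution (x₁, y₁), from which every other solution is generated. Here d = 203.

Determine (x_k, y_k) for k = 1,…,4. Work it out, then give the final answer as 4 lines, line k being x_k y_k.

57 4
6497 456
740601 51980
84422017 5925264

√203 → a₀=14, period (4,28); ℓ=2 even so k=1
step 0: (14, 1)  from 14·(1,0) + (0,1)
step 1: (57, 4)  from 4·(14,1) + (1,0)
fundamental: x₁=57, y₁=4  (since 3249 − 203·16 = 1)
(x_2, y_2) = (57·57 + 203·4·4, 57·4 + 4·57) = (6497, 456)
(x_3, y_3) = (57·6497 + 203·4·456, 57·456 + 4·6497) = (740601, 51980)
(x_4, y_4) = (57·740601 + 203·4·51980, 57·51980 + 4·740601) = (84422017, 5925264)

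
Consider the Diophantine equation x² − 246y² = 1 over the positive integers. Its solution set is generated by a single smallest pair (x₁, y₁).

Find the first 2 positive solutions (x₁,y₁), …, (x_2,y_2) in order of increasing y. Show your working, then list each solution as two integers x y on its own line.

[15; 1,2,5,1,14,1,5,2,1,30] for √246; ℓ=10 ⇒ convergent index 9
step 0: (15, 1)  from 15·(1,0) + (0,1)
…
step 3: (251, 16)  from 5·(47,3) + (16,1)
step 4: (298, 19)  from 1·(251,16) + (47,3)
step 5: (4423, 282)  from 14·(298,19) + (251,16)
…
step 8: (60777, 3875)  from 2·(28028,1787) + (4721,301)
step 9: (88805, 5662)  from 1·(60777,3875) + (28028,1787)
(x₁, y₁) = (88805, 5662);  88805² − 246·5662² = 1 ✓
(x_2, y_2) = (88805·88805 + 246·5662·5662, 88805·5662 + 5662·88805) = (15772656049, 1005627820)

88805 5662
15772656049 1005627820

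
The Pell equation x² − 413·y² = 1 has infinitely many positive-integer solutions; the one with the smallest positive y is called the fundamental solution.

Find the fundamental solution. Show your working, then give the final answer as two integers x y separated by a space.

113399 5580

[20; 3,9,1,4,1,9,3,40] for √413; ℓ=8 ⇒ convergent index 7
i=0: a=20 ⇒ p=20, q=1
i=1: a=3 ⇒ p=61, q=3
…
i=3: a=1 ⇒ p=630, q=31
…
i=5: a=1 ⇒ p=3719, q=183
i=6: a=9 ⇒ p=36560, q=1799
i=7: a=3 ⇒ p=113399, q=5580
fundamental: x₁=113399, y₁=5580  (since 12859333201 − 413·31136400 = 1)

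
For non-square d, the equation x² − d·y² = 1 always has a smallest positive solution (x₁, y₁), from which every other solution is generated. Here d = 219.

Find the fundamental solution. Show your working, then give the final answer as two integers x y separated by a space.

74 5

√219 = [14; 1,3,1,28, …], period ℓ=4 (even) → k=3
step 0: (14, 1)  from 14·(1,0) + (0,1)
step 1: (15, 1)  from 1·(14,1) + (1,0)
step 2: (59, 4)  from 3·(15,1) + (14,1)
step 3: (74, 5)  from 1·(59,4) + (15,1)
(x₁, y₁) = (74, 5);  74² − 219·5² = 1 ✓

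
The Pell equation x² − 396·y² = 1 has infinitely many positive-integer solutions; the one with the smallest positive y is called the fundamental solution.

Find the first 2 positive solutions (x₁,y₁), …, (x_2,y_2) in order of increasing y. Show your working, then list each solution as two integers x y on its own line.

199 10
79201 3980

√396 = [19; 1,8,1,38, …], period ℓ=4 (even) → k=3
step 0: (19, 1)  from 19·(1,0) + (0,1)
step 1: (20, 1)  from 1·(19,1) + (1,0)
step 2: (179, 9)  from 8·(20,1) + (19,1)
step 3: (199, 10)  from 1·(179,9) + (20,1)
fundamental: x₁=199, y₁=10  (since 39601 − 396·100 = 1)
n=2: (199,10)∘(199,10) = (199·199+396·10·10, 199·10+10·199) = (79201,3980)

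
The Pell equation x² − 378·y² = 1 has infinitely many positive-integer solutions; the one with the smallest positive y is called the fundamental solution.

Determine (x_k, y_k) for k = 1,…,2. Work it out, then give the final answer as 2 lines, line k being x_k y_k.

d=378: √d = [19; 2,3,1,4,1,3,2,38] (ℓ=8, even), read p_7/q_7
k=0  a_k=19  p_k/q_k = 19/1
k=1  a_k=2  p_k/q_k = 39/2
k=2  a_k=3  p_k/q_k = 136/7
k=3  a_k=1  p_k/q_k = 175/9
k=4  a_k=4  p_k/q_k = 836/43
k=5  a_k=1  p_k/q_k = 1011/52
k=6  a_k=3  p_k/q_k = 3869/199
k=7  a_k=2  p_k/q_k = 8749/450
fundamental: x₁=8749, y₁=450  (since 76545001 − 378·202500 = 1)
(x_2, y_2) = (8749·8749 + 378·450·450, 8749·450 + 450·8749) = (153090001, 7874100)

8749 450
153090001 7874100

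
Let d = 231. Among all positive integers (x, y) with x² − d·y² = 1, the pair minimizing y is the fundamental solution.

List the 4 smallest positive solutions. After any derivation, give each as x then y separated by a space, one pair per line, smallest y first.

√231 = [15; 5,30, …], period ℓ=2 (even) → k=1
step 0: (15, 1)  from 15·(1,0) + (0,1)
step 1: (76, 5)  from 5·(15,1) + (1,0)
→ (76, 5).  Check: 76²=5776, 231·5²=5775, difference 1.
(x_2, y_2) = (76·76 + 231·5·5, 76·5 + 5·76) = (11551, 760)
(x_3, y_3) = (76·11551 + 231·5·760, 76·760 + 5·11551) = (1755676, 115515)
(x_4, y_4) = (76·1755676 + 231·5·115515, 76·115515 + 5·1755676) = (266851201, 17557520)

76 5
11551 760
1755676 115515
266851201 17557520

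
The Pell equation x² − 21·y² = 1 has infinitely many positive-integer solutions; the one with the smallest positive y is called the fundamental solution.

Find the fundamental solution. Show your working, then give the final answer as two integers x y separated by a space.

√21 = [4; 1,1,2,1,1,8, …], period ℓ=6 (even) → k=5
step 0: (4, 1)  from 4·(1,0) + (0,1)
step 1: (5, 1)  from 1·(4,1) + (1,0)
…
step 4: (32, 7)  from 1·(23,5) + (9,2)
step 5: (55, 12)  from 1·(32,7) + (23,5)
fundamental: x₁=55, y₁=12  (since 3025 − 21·144 = 1)

55 12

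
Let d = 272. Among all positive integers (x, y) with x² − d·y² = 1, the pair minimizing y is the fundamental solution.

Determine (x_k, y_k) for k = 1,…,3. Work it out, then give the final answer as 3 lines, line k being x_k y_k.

33 2
2177 132
143649 8710

[16; 2,32] for √272; ℓ=2 ⇒ convergent index 1
step 0: (16, 1)  from 16·(1,0) + (0,1)
step 1: (33, 2)  from 2·(16,1) + (1,0)
→ (33, 2).  Check: 33²=1089, 272·2²=1088, difference 1.
(33+2√272)^2 = 2177 + 132√272
(33+2√272)^3 = 143649 + 8710√272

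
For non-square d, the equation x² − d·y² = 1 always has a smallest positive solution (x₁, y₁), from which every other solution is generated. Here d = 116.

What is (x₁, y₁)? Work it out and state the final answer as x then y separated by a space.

√116 = [10; 1,3,2,1,4,1,2,3,1,20, …], period ℓ=10 (even) → k=9
i=0: a=10 ⇒ p=10, q=1
i=1: a=1 ⇒ p=11, q=1
i=2: a=3 ⇒ p=43, q=4
i=3: a=2 ⇒ p=97, q=9
i=4: a=1 ⇒ p=140, q=13
i=5: a=4 ⇒ p=657, q=61
…
i=7: a=2 ⇒ p=2251, q=209
i=8: a=3 ⇒ p=7550, q=701
i=9: a=1 ⇒ p=9801, q=910
→ (9801, 910).  Check: 9801²=96059601, 116·910²=96059600, difference 1.

9801 910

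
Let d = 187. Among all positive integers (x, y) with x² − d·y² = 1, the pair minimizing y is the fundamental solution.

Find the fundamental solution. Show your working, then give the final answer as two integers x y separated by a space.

1682 123

[13; 1,2,13,2,1,26] for √187; ℓ=6 ⇒ convergent index 5
i=0: a=13 ⇒ p=13, q=1
i=1: a=1 ⇒ p=14, q=1
i=2: a=2 ⇒ p=41, q=3
i=3: a=13 ⇒ p=547, q=40
i=4: a=2 ⇒ p=1135, q=83
i=5: a=1 ⇒ p=1682, q=123
→ (1682, 123).  Check: 1682²=2829124, 187·123²=2829123, difference 1.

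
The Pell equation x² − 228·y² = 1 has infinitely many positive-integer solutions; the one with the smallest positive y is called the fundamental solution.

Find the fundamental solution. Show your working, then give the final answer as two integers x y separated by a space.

151 10

[15; 10,30] for √228; ℓ=2 ⇒ convergent index 1
step 0: (15, 1)  from 15·(1,0) + (0,1)
step 1: (151, 10)  from 10·(15,1) + (1,0)
fundamental: x₁=151, y₁=10  (since 22801 − 228·100 = 1)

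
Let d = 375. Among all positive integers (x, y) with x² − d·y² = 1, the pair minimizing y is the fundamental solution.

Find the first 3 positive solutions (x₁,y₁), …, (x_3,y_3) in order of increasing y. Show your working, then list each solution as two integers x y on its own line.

15124 781
457470751 23623688
13837575261124 714569313843

[19; 2,1,2,1,5,1,2,1,2,38] for √375; ℓ=10 ⇒ convergent index 9
i=0: a=19 ⇒ p=19, q=1
i=1: a=2 ⇒ p=39, q=2
i=2: a=1 ⇒ p=58, q=3
i=3: a=2 ⇒ p=155, q=8
i=4: a=1 ⇒ p=213, q=11
i=5: a=5 ⇒ p=1220, q=63
i=6: a=1 ⇒ p=1433, q=74
…
i=8: a=1 ⇒ p=5519, q=285
i=9: a=2 ⇒ p=15124, q=781
(x₁, y₁) = (15124, 781);  15124² − 375·781² = 1 ✓
k=2:  x_2 = 15124·15124+375·781·781 = 457470751,  y_2 = 15124·781+781·15124 = 23623688
k=3:  x_3 = 15124·457470751+375·781·23623688 = 13837575261124,  y_3 = 15124·23623688+781·457470751 = 714569313843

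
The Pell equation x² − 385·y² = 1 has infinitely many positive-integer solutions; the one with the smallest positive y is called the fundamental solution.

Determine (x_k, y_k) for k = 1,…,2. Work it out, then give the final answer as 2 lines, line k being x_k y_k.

95831 4884
18367161121 936077208

√385 = [19; 1,1,1,1,1,…,1,1,38, …], period ℓ=16 (even) → k=15
k=0  a_k=19  p_k/q_k = 19/1
…
k=6  a_k=3  p_k/q_k = 569/29
…
k=8  a_k=2  p_k/q_k = 2021/103
k=9  a_k=1  p_k/q_k = 2747/140
k=10  a_k=3  p_k/q_k = 10262/523
…
k=14  a_k=1  p_k/q_k = 59551/3035
k=15  a_k=1  p_k/q_k = 95831/4884
→ (95831, 4884).  Check: 95831²=9183580561, 385·4884²=9183580560, difference 1.
k=2:  x_2 = 95831·95831+385·4884·4884 = 18367161121,  y_2 = 95831·4884+4884·95831 = 936077208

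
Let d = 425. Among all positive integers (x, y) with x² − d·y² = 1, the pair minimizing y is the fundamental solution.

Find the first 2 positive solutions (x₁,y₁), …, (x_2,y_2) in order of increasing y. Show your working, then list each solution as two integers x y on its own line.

[20; 1,1,1,1,1,1,40] for √425; ℓ=7 ⇒ convergent index 13
k=0  a_k=20  p_k/q_k = 20/1
k=1  a_k=1  p_k/q_k = 21/1
k=2  a_k=1  p_k/q_k = 41/2
…
k=7  a_k=40  p_k/q_k = 10885/528
k=8  a_k=1  p_k/q_k = 11153/541
…
k=12  a_k=1  p_k/q_k = 88420/4289
k=13  a_k=1  p_k/q_k = 143649/6968
fundamental: x₁=143649, y₁=6968  (since 20635035201 − 425·48553024 = 1)
(143649+6968√425)^2 = 41270070401 + 2001892464√425

143649 6968
41270070401 2001892464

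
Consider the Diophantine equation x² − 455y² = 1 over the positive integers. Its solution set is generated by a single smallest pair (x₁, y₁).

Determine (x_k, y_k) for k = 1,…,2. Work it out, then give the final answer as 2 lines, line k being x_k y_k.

√455 = [21; 3,42, …], period ℓ=2 (even) → k=1
step 0: (21, 1)  from 21·(1,0) + (0,1)
step 1: (64, 3)  from 3·(21,1) + (1,0)
(x₁, y₁) = (64, 3);  64² − 455·3² = 1 ✓
(64+3√455)^2 = 8191 + 384√455

64 3
8191 384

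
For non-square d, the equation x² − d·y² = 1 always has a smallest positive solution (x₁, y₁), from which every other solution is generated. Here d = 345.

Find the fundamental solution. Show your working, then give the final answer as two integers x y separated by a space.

6761 364

[18; 1,1,2,1,6,1,2,1,1,36] for √345; ℓ=10 ⇒ convergent index 9
a_0=18:  p_0=18·1+0=18,  q_0=18·0+1=1
…
a_3=2:  p_3=2·37+19=93,  q_3=2·2+1=5
a_4=1:  p_4=1·93+37=130,  q_4=1·5+2=7
a_5=6:  p_5=6·130+93=873,  q_5=6·7+5=47
a_6=1:  p_6=1·873+130=1003,  q_6=1·47+7=54
a_7=2:  p_7=2·1003+873=2879,  q_7=2·54+47=155
a_8=1:  p_8=1·2879+1003=3882,  q_8=1·155+54=209
a_9=1:  p_9=1·3882+2879=6761,  q_9=1·209+155=364
(x₁, y₁) = (6761, 364);  6761² − 345·364² = 1 ✓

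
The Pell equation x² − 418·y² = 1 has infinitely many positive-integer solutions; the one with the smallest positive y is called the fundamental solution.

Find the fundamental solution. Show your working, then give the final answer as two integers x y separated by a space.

33857 1656

[20; 2,4,20,4,2,40] for √418; ℓ=6 ⇒ convergent index 5
a_0=20:  p_0=20·1+0=20,  q_0=20·0+1=1
…
a_3=20:  p_3=20·184+41=3721,  q_3=20·9+2=182
a_4=4:  p_4=4·3721+184=15068,  q_4=4·182+9=737
a_5=2:  p_5=2·15068+3721=33857,  q_5=2·737+182=1656
(x₁, y₁) = (33857, 1656);  33857² − 418·1656² = 1 ✓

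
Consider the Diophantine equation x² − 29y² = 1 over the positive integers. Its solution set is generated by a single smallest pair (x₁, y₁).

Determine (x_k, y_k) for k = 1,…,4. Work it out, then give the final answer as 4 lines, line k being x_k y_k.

√29 = [5; 2,1,1,2,10, …], period ℓ=5 (odd) → k=9
a_0=5:  p_0=5·1+0=5,  q_0=5·0+1=1
a_1=2:  p_1=2·5+1=11,  q_1=2·1+0=2
a_2=1:  p_2=1·11+5=16,  q_2=1·2+1=3
a_3=1:  p_3=1·16+11=27,  q_3=1·3+2=5
a_4=2:  p_4=2·27+16=70,  q_4=2·5+3=13
a_5=10:  p_5=10·70+27=727,  q_5=10·13+5=135
…
a_8=1:  p_8=1·2251+1524=3775,  q_8=1·418+283=701
a_9=2:  p_9=2·3775+2251=9801,  q_9=2·701+418=1820
→ (9801, 1820).  Check: 9801²=96059601, 29·1820²=96059600, difference 1.
n=2: (9801,1820)∘(9801,1820) = (9801·9801+29·1820·1820, 9801·1820+1820·9801) = (192119201,35675640)
n=3: (192119201,35675640)∘(9801,1820) = (9801·192119201+29·1820·35675640, 9801·35675640+1820·192119201) = (3765920568201,699313893460)
n=4: (3765920568201,699313893460)∘(9801,1820) = (9801·3765920568201+29·1820·699313893460, 9801·699313893460+1820·3765920568201) = (73819574785756801,13707950903927280)

9801 1820
192119201 35675640
3765920568201 699313893460
73819574785756801 13707950903927280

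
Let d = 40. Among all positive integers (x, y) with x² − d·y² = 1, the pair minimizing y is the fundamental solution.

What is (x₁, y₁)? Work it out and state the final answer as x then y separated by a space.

19 3

[6; 3,12] for √40; ℓ=2 ⇒ convergent index 1
a_0=6:  p_0=6·1+0=6,  q_0=6·0+1=1
a_1=3:  p_1=3·6+1=19,  q_1=3·1+0=3
fundamental: x₁=19, y₁=3  (since 361 − 40·9 = 1)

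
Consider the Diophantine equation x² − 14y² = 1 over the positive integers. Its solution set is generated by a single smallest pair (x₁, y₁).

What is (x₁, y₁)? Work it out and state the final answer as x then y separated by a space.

15 4

√14 = [3; 1,2,1,6, …], period ℓ=4 (even) → k=3
k=0  a_k=3  p_k/q_k = 3/1
k=1  a_k=1  p_k/q_k = 4/1
k=2  a_k=2  p_k/q_k = 11/3
k=3  a_k=1  p_k/q_k = 15/4
→ (15, 4).  Check: 15²=225, 14·4²=224, difference 1.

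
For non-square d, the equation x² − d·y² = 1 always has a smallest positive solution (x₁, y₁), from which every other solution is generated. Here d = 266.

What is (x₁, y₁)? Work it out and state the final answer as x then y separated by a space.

685 42

√266 = [16; 3,4,3,32, …], period ℓ=4 (even) → k=3
k=0  a_k=16  p_k/q_k = 16/1
…
k=2  a_k=4  p_k/q_k = 212/13
k=3  a_k=3  p_k/q_k = 685/42
→ (685, 42).  Check: 685²=469225, 266·42²=469224, difference 1.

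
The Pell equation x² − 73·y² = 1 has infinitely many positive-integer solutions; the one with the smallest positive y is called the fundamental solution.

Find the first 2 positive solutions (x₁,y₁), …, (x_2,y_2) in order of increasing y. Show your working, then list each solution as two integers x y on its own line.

2281249 267000
10408194000001 1218186966000

d=73: √d = [8; 1,1,5,5,1,1,16] (ℓ=7, odd), read p_13/q_13
k=0  a_k=8  p_k/q_k = 8/1
…
k=2  a_k=1  p_k/q_k = 17/2
…
k=5  a_k=1  p_k/q_k = 581/68
…
k=10  a_k=5  p_k/q_k = 200767/23498
…
k=12  a_k=1  p_k/q_k = 1241008/145249
k=13  a_k=1  p_k/q_k = 2281249/267000
fundamental: x₁=2281249, y₁=267000  (since 5204097000001 − 73·71289000000 = 1)
(2281249+267000√73)^2 = 10408194000001 + 1218186966000√73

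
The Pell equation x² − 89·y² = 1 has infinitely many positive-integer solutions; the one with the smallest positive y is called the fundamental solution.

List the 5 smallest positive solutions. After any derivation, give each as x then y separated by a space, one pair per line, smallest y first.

√89 = [9; 2,3,3,2,18, …], period ℓ=5 (odd) → k=9
k=0  a_k=9  p_k/q_k = 9/1
k=1  a_k=2  p_k/q_k = 19/2
k=2  a_k=3  p_k/q_k = 66/7
k=3  a_k=3  p_k/q_k = 217/23
…
k=6  a_k=2  p_k/q_k = 18934/2007
k=7  a_k=3  p_k/q_k = 66019/6998
k=8  a_k=3  p_k/q_k = 216991/23001
k=9  a_k=2  p_k/q_k = 500001/53000
fundamental: x₁=500001, y₁=53000  (since 250001000001 − 89·2809000000 = 1)
(x_2, y_2) = (500001·500001 + 89·53000·53000, 500001·53000 + 53000·500001) = (500002000001, 53000106000)
(x_3, y_3) = (500001·500002000001 + 89·53000·53000106000, 500001·53000106000 + 53000·500002000001) = (500003000004500001, 53000212000159000)
(x_4, y_4) = (500001·500003000004500001 + 89·53000·53000212000159000, 500001·53000212000159000 + 53000·500003000004500001) = (500004000010000008000001, 53000318000530000212000)
(x_5, y_5) = (500001·500004000010000008000001 + 89·53000·53000318000530000212000, 500001·53000318000530000212000 + 53000·500004000010000008000001) = (500005000017500025000012500001, 53000424001113001060000265000)

500001 53000
500002000001 53000106000
500003000004500001 53000212000159000
500004000010000008000001 53000318000530000212000
500005000017500025000012500001 53000424001113001060000265000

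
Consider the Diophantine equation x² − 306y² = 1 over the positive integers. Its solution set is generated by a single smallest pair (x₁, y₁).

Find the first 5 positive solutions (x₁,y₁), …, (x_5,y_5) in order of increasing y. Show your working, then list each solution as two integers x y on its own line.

35 2
2449 140
171395 9798
11995201 685720
839492675 47990602

[17; 2,34] for √306; ℓ=2 ⇒ convergent index 1
k=0  a_k=17  p_k/q_k = 17/1
k=1  a_k=2  p_k/q_k = 35/2
(x₁, y₁) = (35, 2);  35² − 306·2² = 1 ✓
(35+2√306)^2 = 2449 + 140√306
(35+2√306)^3 = 171395 + 9798√306
(35+2√306)^4 = 11995201 + 685720√306
(35+2√306)^5 = 839492675 + 47990602√306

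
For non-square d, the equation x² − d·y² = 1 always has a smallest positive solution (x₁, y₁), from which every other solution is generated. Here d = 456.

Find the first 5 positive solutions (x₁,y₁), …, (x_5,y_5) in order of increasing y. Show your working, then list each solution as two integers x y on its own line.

1025 48
2101249 98400
4307559425 201719952
8830494720001 413525803200
18102509868442625 847727694840048

√456 → a₀=21, period (2,1,4,1,2,42); ℓ=6 even so k=5
a_0=21:  p_0=21·1+0=21,  q_0=21·0+1=1
a_1=2:  p_1=2·21+1=43,  q_1=2·1+0=2
a_2=1:  p_2=1·43+21=64,  q_2=1·2+1=3
a_3=4:  p_3=4·64+43=299,  q_3=4·3+2=14
a_4=1:  p_4=1·299+64=363,  q_4=1·14+3=17
a_5=2:  p_5=2·363+299=1025,  q_5=2·17+14=48
→ (1025, 48).  Check: 1025²=1050625, 456·48²=1050624, difference 1.
n=2: (1025,48)∘(1025,48) = (1025·1025+456·48·48, 1025·48+48·1025) = (2101249,98400)
n=3: (2101249,98400)∘(1025,48) = (1025·2101249+456·48·98400, 1025·98400+48·2101249) = (4307559425,201719952)
n=4: (4307559425,201719952)∘(1025,48) = (1025·4307559425+456·48·201719952, 1025·201719952+48·4307559425) = (8830494720001,413525803200)
n=5: (8830494720001,413525803200)∘(1025,48) = (1025·8830494720001+456·48·413525803200, 1025·413525803200+48·8830494720001) = (18102509868442625,847727694840048)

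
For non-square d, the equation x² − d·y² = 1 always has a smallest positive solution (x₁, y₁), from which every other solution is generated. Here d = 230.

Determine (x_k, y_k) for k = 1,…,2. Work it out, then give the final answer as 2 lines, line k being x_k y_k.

91 6
16561 1092

d=230: √d = [15; 6,30] (ℓ=2, even), read p_1/q_1
i=0: a=15 ⇒ p=15, q=1
i=1: a=6 ⇒ p=91, q=6
fundamental: x₁=91, y₁=6  (since 8281 − 230·36 = 1)
(x_2, y_2) = (91·91 + 230·6·6, 91·6 + 6·91) = (16561, 1092)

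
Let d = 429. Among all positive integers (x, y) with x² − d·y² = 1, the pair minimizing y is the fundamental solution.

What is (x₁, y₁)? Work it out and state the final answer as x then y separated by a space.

1524095 73584

√429 → a₀=20, period (1,2,2,9,1,12,1,9,2,2,1,40); ℓ=12 even so k=11
a_0=20:  p_0=20·1+0=20,  q_0=20·0+1=1
…
a_3=2:  p_3=2·62+21=145,  q_3=2·3+1=7
…
a_7=1:  p_7=1·19511+1512=21023,  q_7=1·942+73=1015
…
a_10=2:  p_10=2·438459+208718=1085636,  q_10=2·21169+10077=52415
a_11=1:  p_11=1·1085636+438459=1524095,  q_11=1·52415+21169=73584
fundamental: x₁=1524095, y₁=73584  (since 2322865569025 − 429·5414605056 = 1)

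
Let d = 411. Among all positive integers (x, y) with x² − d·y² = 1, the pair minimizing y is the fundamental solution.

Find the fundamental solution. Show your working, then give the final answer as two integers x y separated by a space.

√411 → a₀=20, period (3,1,1,1,19,1,1,1,3,40); ℓ=10 even so k=9
i=0: a=20 ⇒ p=20, q=1
…
i=2: a=1 ⇒ p=81, q=4
…
i=7: a=1 ⇒ p=8981, q=443
i=8: a=1 ⇒ p=13583, q=670
i=9: a=3 ⇒ p=49730, q=2453
(x₁, y₁) = (49730, 2453);  49730² − 411·2453² = 1 ✓

49730 2453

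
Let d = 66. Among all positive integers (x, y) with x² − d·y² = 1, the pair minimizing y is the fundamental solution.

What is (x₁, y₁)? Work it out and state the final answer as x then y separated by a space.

[8; 8,16] for √66; ℓ=2 ⇒ convergent index 1
a_0=8:  p_0=8·1+0=8,  q_0=8·0+1=1
a_1=8:  p_1=8·8+1=65,  q_1=8·1+0=8
→ (65, 8).  Check: 65²=4225, 66·8²=4224, difference 1.

65 8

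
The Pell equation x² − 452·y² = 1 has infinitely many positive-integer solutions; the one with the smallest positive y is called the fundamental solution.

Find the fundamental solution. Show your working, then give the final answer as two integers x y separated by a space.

d=452: √d = [21; 3,1,5,3,10,3,5,1,3,42] (ℓ=10, even), read p_9/q_9
step 0: (21, 1)  from 21·(1,0) + (0,1)
step 1: (64, 3)  from 3·(21,1) + (1,0)
step 2: (85, 4)  from 1·(64,3) + (21,1)
…
step 4: (1552, 73)  from 3·(489,23) + (85,4)
…
step 8: (313483, 14745)  from 1·(263904,12413) + (49579,2332)
step 9: (1204353, 56648)  from 3·(313483,14745) + (263904,12413)
fundamental: x₁=1204353, y₁=56648  (since 1450466148609 − 452·3208995904 = 1)

1204353 56648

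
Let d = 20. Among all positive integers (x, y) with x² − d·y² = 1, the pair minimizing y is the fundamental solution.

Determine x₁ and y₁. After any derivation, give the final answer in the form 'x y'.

d=20: √d = [4; 2,8] (ℓ=2, even), read p_1/q_1
i=0: a=4 ⇒ p=4, q=1
i=1: a=2 ⇒ p=9, q=2
→ (9, 2).  Check: 9²=81, 20·2²=80, difference 1.

9 2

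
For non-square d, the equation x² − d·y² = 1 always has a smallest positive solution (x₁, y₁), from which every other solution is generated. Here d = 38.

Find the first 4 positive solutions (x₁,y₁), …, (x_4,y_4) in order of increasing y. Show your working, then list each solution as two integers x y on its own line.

37 6
2737 444
202501 32850
14982337 2430456

√38 = [6; 6,12, …], period ℓ=2 (even) → k=1
step 0: (6, 1)  from 6·(1,0) + (0,1)
step 1: (37, 6)  from 6·(6,1) + (1,0)
fundamental: x₁=37, y₁=6  (since 1369 − 38·36 = 1)
(37+6√38)^2 = 2737 + 444√38
(37+6√38)^3 = 202501 + 32850√38
(37+6√38)^4 = 14982337 + 2430456√38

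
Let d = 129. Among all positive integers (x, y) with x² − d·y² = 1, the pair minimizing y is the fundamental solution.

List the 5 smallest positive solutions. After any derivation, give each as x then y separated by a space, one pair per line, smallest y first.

[11; 2,1,3,1,6,1,3,1,2,22] for √129; ℓ=10 ⇒ convergent index 9
k=0  a_k=11  p_k/q_k = 11/1
…
k=3  a_k=3  p_k/q_k = 125/11
…
k=6  a_k=1  p_k/q_k = 1238/109
k=7  a_k=3  p_k/q_k = 4793/422
k=8  a_k=1  p_k/q_k = 6031/531
k=9  a_k=2  p_k/q_k = 16855/1484
fundamental: x₁=16855, y₁=1484  (since 284091025 − 129·2202256 = 1)
(16855+1484√129)^2 = 568182049 + 50025640√129
(16855+1484√129)^3 = 19153416854935 + 1686364322916√129
(16855+1484√129)^4 = 645661681611676801 + 56847341275472720√129
(16855+1484√129)^5 = 21765255267976208106775 + 1916323872709821068284√129

16855 1484
568182049 50025640
19153416854935 1686364322916
645661681611676801 56847341275472720
21765255267976208106775 1916323872709821068284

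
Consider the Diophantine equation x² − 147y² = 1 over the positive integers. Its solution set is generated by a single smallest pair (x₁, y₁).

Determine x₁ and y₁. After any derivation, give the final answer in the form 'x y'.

√147 = [12; 8,24, …], period ℓ=2 (even) → k=1
a_0=12:  p_0=12·1+0=12,  q_0=12·0+1=1
a_1=8:  p_1=8·12+1=97,  q_1=8·1+0=8
→ (97, 8).  Check: 97²=9409, 147·8²=9408, difference 1.

97 8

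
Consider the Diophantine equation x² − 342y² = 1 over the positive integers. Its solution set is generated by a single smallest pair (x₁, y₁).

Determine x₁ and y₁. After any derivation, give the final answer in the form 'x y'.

37 2

d=342: √d = [18; 2,36] (ℓ=2, even), read p_1/q_1
a_0=18:  p_0=18·1+0=18,  q_0=18·0+1=1
a_1=2:  p_1=2·18+1=37,  q_1=2·1+0=2
fundamental: x₁=37, y₁=2  (since 1369 − 342·4 = 1)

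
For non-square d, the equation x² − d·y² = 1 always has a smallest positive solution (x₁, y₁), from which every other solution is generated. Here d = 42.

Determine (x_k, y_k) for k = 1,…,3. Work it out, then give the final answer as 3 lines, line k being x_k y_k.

13 2
337 52
8749 1350

√42 → a₀=6, period (2,12); ℓ=2 even so k=1
i=0: a=6 ⇒ p=6, q=1
i=1: a=2 ⇒ p=13, q=2
→ (13, 2).  Check: 13²=169, 42·2²=168, difference 1.
(x_2, y_2) = (13·13 + 42·2·2, 13·2 + 2·13) = (337, 52)
(x_3, y_3) = (13·337 + 42·2·52, 13·52 + 2·337) = (8749, 1350)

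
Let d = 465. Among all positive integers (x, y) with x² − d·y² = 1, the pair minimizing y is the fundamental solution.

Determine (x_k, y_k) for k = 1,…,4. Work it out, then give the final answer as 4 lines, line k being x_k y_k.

15871 736
503777281 23362112
15990898437631 741560158368
507583097703505921 23538602523554944

[21; 1,1,3,2,2,2,3,1,1,42] for √465; ℓ=10 ⇒ convergent index 9
k=0  a_k=21  p_k/q_k = 21/1
k=1  a_k=1  p_k/q_k = 22/1
k=2  a_k=1  p_k/q_k = 43/2
k=3  a_k=3  p_k/q_k = 151/7
k=4  a_k=2  p_k/q_k = 345/16
k=5  a_k=2  p_k/q_k = 841/39
k=6  a_k=2  p_k/q_k = 2027/94
…
k=8  a_k=1  p_k/q_k = 8949/415
k=9  a_k=1  p_k/q_k = 15871/736
→ (15871, 736).  Check: 15871²=251888641, 465·736²=251888640, difference 1.
(15871+736√465)^2 = 503777281 + 23362112√465
(15871+736√465)^3 = 15990898437631 + 741560158368√465
(15871+736√465)^4 = 507583097703505921 + 23538602523554944√465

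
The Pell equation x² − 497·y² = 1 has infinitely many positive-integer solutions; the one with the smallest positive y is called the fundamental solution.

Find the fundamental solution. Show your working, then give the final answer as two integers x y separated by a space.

1201887 53912

d=497: √d = [22; 3,2,2,5,6,5,2,2,3,44] (ℓ=10, even), read p_9/q_9
step 0: (22, 1)  from 22·(1,0) + (0,1)
step 1: (67, 3)  from 3·(22,1) + (1,0)
step 2: (156, 7)  from 2·(67,3) + (22,1)
…
step 6: (65476, 2937)  from 5·(12685,569) + (2051,92)
…
step 8: (352750, 15823)  from 2·(143637,6443) + (65476,2937)
step 9: (1201887, 53912)  from 3·(352750,15823) + (143637,6443)
→ (1201887, 53912).  Check: 1201887²=1444532360769, 497·53912²=1444532360768, difference 1.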